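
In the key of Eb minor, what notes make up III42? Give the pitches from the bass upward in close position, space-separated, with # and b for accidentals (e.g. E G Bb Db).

In Eb minor, the third degree is Gb, and the diatonic chord built there is a major seventh chord.
Stacking thirds from Gb gives Gb-Bb-Db-F.
The figured bass 42 indicates third inversion, placing the seventh (F) in the bass: F-Gb-Bb-Db.

F Gb Bb Db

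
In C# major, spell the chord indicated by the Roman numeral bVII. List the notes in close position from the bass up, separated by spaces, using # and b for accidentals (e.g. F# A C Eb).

bVII is a major triad on the lowered seventh degree (the subtonic), borrowed from the parallel minor. In C# major that root is B.
So the chord is B-D#-F#.

B D# F#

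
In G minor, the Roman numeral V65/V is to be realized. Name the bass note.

C#

The applied chord V65/V is rooted on A: A-C#-E-G.
The figure 65 means first inversion — the third is in the bass.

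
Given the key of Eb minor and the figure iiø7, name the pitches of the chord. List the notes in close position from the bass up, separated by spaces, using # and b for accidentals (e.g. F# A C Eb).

The numeral's case and figure indicate a half-diminished seventh chord. In Eb minor its root, the supertonic, is F.
Stacking thirds from F gives F-Ab-Cb-Eb.

F Ab Cb Eb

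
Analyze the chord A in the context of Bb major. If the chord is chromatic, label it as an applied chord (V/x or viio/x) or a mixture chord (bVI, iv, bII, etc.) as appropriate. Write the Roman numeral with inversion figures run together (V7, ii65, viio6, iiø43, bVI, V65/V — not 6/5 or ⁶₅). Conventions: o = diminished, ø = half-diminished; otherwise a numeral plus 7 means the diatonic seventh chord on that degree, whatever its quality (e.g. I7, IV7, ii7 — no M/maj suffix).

V/iii

Stacked in thirds the chord is A-C#-E: a major triad on A.
A is not a diatonic chord root with this quality in Bb major, but it lies a perfect fifth above D (iii), so the chord functions as an applied dominant of iii.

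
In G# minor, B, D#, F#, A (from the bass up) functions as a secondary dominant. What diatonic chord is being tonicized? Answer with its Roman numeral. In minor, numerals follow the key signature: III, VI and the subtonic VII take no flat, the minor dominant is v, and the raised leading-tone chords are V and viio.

The chord is a dominant seventh chord on B.
A dominant resolves down a perfect fifth: B → E. In G# minor, E is scale degree 6, i.e. VI.

VI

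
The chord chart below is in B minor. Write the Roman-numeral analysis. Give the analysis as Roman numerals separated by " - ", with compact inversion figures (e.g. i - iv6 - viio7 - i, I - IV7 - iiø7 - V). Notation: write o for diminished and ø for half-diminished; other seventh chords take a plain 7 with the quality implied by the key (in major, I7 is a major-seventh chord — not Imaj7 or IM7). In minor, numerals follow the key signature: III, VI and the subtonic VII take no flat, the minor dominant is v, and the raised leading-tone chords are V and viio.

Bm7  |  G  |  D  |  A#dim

Bm7: root B is the tonic; minor seventh chord there is i7.
G: major triad on G = scale degree 6 → VI.
D: major triad on D = scale degree 3 → III.
A#dim: root A# is the leading tone; diminished triad there is viio.

i7 - VI - III - viio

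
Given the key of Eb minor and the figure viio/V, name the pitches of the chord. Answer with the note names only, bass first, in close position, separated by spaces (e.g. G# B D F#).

A C Eb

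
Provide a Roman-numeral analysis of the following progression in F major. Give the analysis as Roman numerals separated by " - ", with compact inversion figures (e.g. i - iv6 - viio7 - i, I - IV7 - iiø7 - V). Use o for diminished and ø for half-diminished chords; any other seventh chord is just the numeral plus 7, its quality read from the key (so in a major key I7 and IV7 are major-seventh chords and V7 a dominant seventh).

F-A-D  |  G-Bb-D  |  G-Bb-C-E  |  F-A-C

vi6 - ii - V43 - I

F-A-D: minor triad on D = scale degree 6 → vi6.
G-Bb-D: root G is the supertonic; minor triad there is ii.
G-Bb-C-E: root C is the dominant; dominant seventh chord there is V43.
F-A-C: major triad on F = scale degree 1 → I.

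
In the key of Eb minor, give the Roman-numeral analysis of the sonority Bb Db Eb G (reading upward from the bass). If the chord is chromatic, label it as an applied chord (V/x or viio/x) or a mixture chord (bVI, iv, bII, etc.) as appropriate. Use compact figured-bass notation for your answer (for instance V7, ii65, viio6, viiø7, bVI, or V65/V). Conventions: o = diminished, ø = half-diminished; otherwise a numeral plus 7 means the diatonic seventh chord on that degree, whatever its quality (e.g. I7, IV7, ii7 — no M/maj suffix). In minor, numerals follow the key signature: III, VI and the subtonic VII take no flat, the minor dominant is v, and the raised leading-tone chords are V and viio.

Stacked in thirds the chord is Eb-G-Bb-Db: a dominant seventh chord on Eb.
Eb is not a diatonic chord root with this quality in Eb minor, but it lies a perfect fifth above Ab (iv), so the chord functions as an applied dominant of iv.
With Bb in the bass the chord is in second inversion, so the figured bass is 43.

V43/iv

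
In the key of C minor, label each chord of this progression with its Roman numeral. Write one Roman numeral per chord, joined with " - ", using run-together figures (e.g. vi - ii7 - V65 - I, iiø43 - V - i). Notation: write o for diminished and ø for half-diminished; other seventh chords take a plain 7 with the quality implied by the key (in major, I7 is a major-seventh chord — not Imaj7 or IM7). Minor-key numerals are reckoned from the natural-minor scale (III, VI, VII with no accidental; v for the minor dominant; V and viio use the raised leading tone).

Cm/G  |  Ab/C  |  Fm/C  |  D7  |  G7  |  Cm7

i64 - VI6 - iv64 - V7/V - V7 - i7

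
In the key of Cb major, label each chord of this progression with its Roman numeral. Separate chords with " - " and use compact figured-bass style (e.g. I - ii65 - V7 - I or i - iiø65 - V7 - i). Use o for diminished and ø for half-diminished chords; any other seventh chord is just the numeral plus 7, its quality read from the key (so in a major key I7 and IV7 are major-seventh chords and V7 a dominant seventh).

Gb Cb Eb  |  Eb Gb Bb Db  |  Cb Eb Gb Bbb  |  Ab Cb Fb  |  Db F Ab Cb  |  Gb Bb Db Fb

I64 - iii7 - V7/IV - IV6 - V7/V - V7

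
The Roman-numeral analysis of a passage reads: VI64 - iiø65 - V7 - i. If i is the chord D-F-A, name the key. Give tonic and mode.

i is given as D-F-A — a minor triad with root D.
If D is scale degree 1 and the mode makes that degree carry a minor triad, the tonic is D and the mode is minor.

D minor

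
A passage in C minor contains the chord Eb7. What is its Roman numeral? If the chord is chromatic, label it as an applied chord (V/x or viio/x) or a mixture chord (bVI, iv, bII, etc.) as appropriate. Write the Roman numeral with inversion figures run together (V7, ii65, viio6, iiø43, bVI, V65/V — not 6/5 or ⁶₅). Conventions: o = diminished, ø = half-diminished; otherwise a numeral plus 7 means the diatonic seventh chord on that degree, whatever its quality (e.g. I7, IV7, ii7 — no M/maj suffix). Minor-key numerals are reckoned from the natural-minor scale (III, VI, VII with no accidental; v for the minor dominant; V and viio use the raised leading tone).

V7/VI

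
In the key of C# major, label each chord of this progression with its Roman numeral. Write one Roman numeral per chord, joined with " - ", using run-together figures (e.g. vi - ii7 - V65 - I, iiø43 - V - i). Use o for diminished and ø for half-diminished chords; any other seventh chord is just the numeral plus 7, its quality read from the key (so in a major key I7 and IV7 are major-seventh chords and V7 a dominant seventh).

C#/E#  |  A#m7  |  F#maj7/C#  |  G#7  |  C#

I6 - vi7 - IV43 - V7 - I

C#/E# has root C#, degree 1 in C# major, so I6.
A#m7: root A# is the submediant; minor seventh chord there is vi7.
F#maj7/C#: root F# is the subdominant; major seventh chord there is IV43.
G#7: dominant seventh chord on G# = scale degree 5 → V7.
C#: root C# is the tonic; major triad there is I.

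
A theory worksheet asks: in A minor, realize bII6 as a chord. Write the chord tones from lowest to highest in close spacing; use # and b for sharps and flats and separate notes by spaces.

D F Bb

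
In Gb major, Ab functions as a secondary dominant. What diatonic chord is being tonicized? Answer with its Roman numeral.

The chord is a major triad on Ab.
A dominant resolves down a perfect fifth: Ab → Db. In Gb major, Db is scale degree 5, i.e. V.

V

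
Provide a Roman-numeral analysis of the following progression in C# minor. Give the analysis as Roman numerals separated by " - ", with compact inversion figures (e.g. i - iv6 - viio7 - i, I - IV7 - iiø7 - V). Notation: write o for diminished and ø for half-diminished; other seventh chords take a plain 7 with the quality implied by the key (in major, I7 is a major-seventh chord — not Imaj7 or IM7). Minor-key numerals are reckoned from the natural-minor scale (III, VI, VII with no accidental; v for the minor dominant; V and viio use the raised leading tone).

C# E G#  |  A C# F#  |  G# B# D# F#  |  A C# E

i - iv6 - V7 - VI

C#-E-G#: minor triad on C# = scale degree 1 → i.
A-C#-F#: minor triad on F# = scale degree 4 → iv6.
G#-B#-D#-F#: dominant seventh chord on G# = scale degree 5 → V7.
A-C#-E: major triad on A = scale degree 6 → VI.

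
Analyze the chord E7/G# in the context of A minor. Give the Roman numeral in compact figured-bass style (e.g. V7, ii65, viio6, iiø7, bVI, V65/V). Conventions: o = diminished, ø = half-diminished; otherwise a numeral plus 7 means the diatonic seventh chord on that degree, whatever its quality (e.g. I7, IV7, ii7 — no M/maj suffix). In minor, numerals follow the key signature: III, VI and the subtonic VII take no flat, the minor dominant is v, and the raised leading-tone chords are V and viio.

V65

Stacked in thirds the chord is E-G#-B-D: a dominant seventh chord on E.
In A minor, E is the dominant; the diatonic dominant seventh chord there is V7.
With G# in the bass the chord is in first inversion, so the figured bass is 65.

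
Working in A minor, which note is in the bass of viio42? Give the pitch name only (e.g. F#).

F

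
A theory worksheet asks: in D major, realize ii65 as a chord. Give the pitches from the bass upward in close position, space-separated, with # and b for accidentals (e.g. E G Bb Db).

The numeral's case and figure indicate a minor seventh chord. In D major its root, the second degree, is E.
Stacking thirds from E gives E-G-B-D.
With the 65 figure the chord is in first inversion; from the bass G upward in close position it reads G-B-D-E.

G B D E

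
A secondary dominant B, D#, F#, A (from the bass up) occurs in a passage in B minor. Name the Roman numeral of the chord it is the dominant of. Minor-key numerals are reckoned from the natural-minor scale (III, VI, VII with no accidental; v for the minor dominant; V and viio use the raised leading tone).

iv

The chord is a dominant seventh chord on B.
A dominant resolves down a perfect fifth: B → E. In B minor, E is scale degree 4, i.e. iv.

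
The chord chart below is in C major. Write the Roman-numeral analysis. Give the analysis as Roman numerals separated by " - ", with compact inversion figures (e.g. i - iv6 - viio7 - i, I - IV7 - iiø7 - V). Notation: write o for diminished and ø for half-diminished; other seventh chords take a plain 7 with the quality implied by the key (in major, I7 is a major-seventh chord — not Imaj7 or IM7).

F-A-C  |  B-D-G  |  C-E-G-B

F-A-C: root F is the subdominant; major triad there is IV.
B-D-G: root G is the dominant; major triad there is V6.
C-E-G-B: major seventh chord on C = scale degree 1 → I7.

IV - V6 - I7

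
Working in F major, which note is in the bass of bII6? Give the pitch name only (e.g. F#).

bII in F major has root Gb; the chord is Gb-Bb-Db.
The figure 6 means first inversion — the third is in the bass.

Bb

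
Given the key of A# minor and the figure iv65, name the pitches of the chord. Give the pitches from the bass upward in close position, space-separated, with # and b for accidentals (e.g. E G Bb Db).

In A# minor, the fourth degree is D#, and the diatonic chord built there is a minor seventh chord.
That chord is spelled D#-F#-A#-C#.
With the 65 figure the chord is in first inversion; from the bass F# upward in close position it reads F#-A#-C#-D#.

F# A# C# D#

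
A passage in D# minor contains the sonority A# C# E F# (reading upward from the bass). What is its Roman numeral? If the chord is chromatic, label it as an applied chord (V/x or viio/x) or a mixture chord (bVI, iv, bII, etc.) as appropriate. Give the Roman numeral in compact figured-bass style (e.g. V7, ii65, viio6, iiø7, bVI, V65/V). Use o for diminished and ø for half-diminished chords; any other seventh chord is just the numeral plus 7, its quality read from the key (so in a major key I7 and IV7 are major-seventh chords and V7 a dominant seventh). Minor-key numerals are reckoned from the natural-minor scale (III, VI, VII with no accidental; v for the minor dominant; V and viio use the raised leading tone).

The pitches F#-A#-C#-E form a dominant seventh chord rooted on F#.
F# is not a diatonic chord root with this quality in D# minor, but it lies a perfect fifth above B (VI), so the chord functions as an applied dominant of VI.
With A# in the bass the chord is in first inversion, so the figured bass is 65.

V65/VI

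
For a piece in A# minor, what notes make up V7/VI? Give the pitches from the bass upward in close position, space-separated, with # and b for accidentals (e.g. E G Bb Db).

C# E# G# B

V7/VI is a secondary dominant — the dominant seventh of VI. VI in A# minor is F#, so the applied chord's root is C#, a perfect fifth above.
Building a dominant seventh chord on C# gives C#-E#-G#-B.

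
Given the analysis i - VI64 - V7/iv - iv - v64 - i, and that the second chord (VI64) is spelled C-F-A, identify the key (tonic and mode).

The chord F/C is a major triad rooted on F; its label is VI64.
Counting down 5 scale steps from F places the tonic on A; a major triad on degree 6 is diatonic only in minor.

A minor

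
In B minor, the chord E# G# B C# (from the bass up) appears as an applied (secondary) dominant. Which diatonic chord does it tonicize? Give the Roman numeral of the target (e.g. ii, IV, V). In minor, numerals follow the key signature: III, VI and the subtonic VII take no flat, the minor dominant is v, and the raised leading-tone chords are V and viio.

V

The chord is a dominant seventh chord on C#.
A dominant resolves down a perfect fifth: C# → F#. In B minor, F# is scale degree 5, i.e. V.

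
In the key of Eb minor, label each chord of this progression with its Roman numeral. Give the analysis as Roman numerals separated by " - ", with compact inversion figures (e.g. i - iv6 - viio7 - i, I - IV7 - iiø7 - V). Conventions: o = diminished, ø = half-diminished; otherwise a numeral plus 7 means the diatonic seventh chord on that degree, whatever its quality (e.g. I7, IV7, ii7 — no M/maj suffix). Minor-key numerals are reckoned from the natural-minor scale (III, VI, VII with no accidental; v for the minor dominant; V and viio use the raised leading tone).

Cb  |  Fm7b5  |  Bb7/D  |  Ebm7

VI - iiø7 - V65 - i7

Cb has root Cb, degree 6 in Eb minor, so VI.
Fm7b5: half-diminished seventh chord on F = scale degree 2 → iiø7.
Bb7/D has root Bb, degree 5 in Eb minor, so V65.
Ebm7 has root Eb, degree 1 in Eb minor, so i7.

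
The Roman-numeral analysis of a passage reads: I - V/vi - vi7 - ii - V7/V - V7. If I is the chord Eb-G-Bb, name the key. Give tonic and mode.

The anchor chord is a major triad on Eb, labeled I.
If Eb is scale degree 1 and the mode makes that degree carry a major triad, the tonic is Eb and the mode is major.

Eb major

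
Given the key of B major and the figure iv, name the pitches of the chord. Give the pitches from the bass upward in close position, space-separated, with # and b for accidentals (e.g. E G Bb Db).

E G B

Scale degree 4 in B major is E; here the chord built on it is altered to a minor triad. iv is the minor subdominant, borrowed from the parallel minor.
So the chord is E-G-B, a minor triad.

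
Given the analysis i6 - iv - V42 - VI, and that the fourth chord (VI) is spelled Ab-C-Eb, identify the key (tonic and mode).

The chord Ab is a major triad rooted on Ab; its label is VI.
VI on Ab implies Ab is the submediant; that puts the tonic at C, and the uppercase numeral fits minor mode.

C minor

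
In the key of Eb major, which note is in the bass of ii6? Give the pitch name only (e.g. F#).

Ab

ii in Eb major has root F; the chord is F-Ab-C.
The figure 6 means first inversion — the third is in the bass.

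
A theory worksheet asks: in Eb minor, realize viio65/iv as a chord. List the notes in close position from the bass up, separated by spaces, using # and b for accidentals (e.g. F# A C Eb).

The slash marks an applied leading-tone chord: viio of iv. In Eb minor, iv is Ab, so the leading tone to it is G, a half step below.
Building a fully diminished seventh chord on G gives G-Bb-Db-Fb.
The figured bass 65 indicates first inversion, placing the third (Bb) in the bass: Bb-Db-Fb-G.

Bb Db Fb G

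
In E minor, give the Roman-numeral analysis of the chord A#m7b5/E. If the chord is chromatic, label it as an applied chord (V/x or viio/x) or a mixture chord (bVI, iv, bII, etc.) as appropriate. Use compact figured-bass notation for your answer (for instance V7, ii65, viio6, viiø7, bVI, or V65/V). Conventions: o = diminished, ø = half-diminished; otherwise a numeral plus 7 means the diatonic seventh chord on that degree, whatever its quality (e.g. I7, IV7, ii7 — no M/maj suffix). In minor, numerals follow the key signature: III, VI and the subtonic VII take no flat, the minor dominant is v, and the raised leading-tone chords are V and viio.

viiø43/V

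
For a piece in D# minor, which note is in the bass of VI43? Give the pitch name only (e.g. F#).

F#

VI in D# minor has root B; the chord is B-D#-F#-A#.
The figure 43 means second inversion — the fifth is in the bass.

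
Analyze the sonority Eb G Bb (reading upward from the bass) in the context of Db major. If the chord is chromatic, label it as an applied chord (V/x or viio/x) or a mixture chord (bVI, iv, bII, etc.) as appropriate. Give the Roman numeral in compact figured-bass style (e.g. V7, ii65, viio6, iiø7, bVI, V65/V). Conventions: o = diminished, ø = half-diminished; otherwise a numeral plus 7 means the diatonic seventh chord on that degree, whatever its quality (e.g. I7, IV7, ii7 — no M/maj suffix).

The pitches Eb-G-Bb form a major triad rooted on Eb.
Eb is not a diatonic chord root with this quality in Db major, but it lies a perfect fifth above Ab (V), so the chord functions as an applied dominant of V.

V/V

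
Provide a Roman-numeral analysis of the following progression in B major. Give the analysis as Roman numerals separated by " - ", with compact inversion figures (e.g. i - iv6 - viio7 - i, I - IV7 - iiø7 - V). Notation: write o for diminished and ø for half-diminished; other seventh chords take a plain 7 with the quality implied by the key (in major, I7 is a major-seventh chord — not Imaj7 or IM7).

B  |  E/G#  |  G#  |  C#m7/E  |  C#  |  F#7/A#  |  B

B: major triad on B = scale degree 1 → I.
E/G#: major triad on E = scale degree 4 → IV6.
G#: chromatic; G# is V of ii, so V/ii.
C#m7/E: minor seventh chord on C# = scale degree 2 → ii65.
C#: chromatic; C# is V of V, so V/V.
F#7/A#: dominant seventh chord on F# = scale degree 5 → V65.
B: major triad on B = scale degree 1 → I.

I - IV6 - V/ii - ii65 - V/V - V65 - I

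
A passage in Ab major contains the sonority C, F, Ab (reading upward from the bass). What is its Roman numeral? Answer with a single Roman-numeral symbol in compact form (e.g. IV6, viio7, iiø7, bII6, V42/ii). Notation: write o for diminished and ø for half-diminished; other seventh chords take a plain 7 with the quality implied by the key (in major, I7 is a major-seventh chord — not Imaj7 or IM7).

vi64

The pitches F-Ab-C form a minor triad rooted on F.
F is scale degree 6 in Ab major, and a minor triad on that degree is written vi.
With C in the bass the chord is in second inversion, so the figured bass is 64.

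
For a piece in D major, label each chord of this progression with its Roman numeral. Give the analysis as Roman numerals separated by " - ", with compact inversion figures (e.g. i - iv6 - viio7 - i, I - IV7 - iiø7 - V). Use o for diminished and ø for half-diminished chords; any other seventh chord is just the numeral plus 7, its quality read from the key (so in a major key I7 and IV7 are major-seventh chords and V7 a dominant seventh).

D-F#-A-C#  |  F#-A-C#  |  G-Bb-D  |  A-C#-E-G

I7 - iii - iv - V7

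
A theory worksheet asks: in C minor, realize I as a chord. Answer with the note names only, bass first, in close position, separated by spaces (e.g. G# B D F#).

C E G

Scale degree 1 in C minor is C; here the chord built on it is altered to a major triad. I is the major tonic (Picardy third), borrowed from the parallel major.
So the chord is C-E-G.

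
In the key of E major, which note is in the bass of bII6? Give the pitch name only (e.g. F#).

A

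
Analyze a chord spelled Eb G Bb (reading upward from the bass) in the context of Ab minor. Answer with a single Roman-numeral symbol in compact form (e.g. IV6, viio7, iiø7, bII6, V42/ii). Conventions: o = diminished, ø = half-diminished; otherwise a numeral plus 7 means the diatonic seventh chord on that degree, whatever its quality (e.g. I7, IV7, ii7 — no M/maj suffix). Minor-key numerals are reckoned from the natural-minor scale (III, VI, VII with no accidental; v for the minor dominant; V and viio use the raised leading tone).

V

Stacked in thirds the chord is Eb-G-Bb: a major triad on Eb.
In Ab minor, Eb is the dominant; the diatonic major triad there is V.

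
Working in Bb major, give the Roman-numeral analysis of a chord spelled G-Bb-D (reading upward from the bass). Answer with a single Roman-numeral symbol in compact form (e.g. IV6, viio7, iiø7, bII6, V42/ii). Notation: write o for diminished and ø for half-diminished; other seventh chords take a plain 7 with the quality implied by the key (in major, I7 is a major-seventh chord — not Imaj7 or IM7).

vi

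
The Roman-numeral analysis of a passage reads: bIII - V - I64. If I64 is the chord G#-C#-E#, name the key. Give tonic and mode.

The anchor chord is a major triad on C#, labeled I64.
If C# is scale degree 1 and the mode makes that degree carry a major triad, the tonic is C# and the mode is major.

C# major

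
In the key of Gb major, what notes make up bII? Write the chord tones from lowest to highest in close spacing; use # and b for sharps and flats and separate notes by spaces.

Abb Cb Ebb

bII is the Neapolitan chord — a major triad on the lowered second degree. In Gb major that root is Abb.
So the chord is Abb-Cb-Ebb.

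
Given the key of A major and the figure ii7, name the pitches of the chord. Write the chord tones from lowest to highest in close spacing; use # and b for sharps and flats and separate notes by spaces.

In A major, the supertonic is B, and the diatonic chord built there is a minor seventh chord.
Stacking thirds from B gives B-D-F#-A.

B D F# A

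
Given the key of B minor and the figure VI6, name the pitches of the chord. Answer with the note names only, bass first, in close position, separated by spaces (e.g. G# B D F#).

The numeral's case and figure indicate a major triad. In B minor its root, the submediant, is G.
Stacking thirds from G gives G-B-D.
With the 6 figure the chord is in first inversion; from the bass B upward in close position it reads B-D-G.

B D G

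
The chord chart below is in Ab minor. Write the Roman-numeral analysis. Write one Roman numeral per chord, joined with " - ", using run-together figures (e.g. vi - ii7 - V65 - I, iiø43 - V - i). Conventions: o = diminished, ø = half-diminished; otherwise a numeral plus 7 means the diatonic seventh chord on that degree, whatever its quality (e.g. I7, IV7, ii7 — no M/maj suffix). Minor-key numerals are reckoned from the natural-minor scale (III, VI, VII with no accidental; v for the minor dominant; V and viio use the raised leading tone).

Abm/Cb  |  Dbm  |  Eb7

Abm/Cb: root Ab is the tonic; minor triad there is i6.
Dbm has root Db, degree 4 in Ab minor, so iv.
Eb7: dominant seventh chord on Eb = scale degree 5 → V7.

i6 - iv - V7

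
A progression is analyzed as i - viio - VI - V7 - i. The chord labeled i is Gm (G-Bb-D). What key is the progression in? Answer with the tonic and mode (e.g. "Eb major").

The chord Gm is a minor triad rooted on G; its label is i.
If G is scale degree 1 and the mode makes that degree carry a minor triad, the tonic is G and the mode is minor.

G minor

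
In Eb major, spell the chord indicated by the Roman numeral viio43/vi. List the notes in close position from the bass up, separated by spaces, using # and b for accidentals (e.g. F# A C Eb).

viio43/vi is a secondary leading-tone chord. The target vi is C in Eb major; the applied chord is rooted a semitone below, on B.
Building a fully diminished seventh chord on B gives B-D-F-Ab.
The figured bass 43 indicates second inversion, placing the fifth (F) in the bass: F-Ab-B-D.

F Ab B D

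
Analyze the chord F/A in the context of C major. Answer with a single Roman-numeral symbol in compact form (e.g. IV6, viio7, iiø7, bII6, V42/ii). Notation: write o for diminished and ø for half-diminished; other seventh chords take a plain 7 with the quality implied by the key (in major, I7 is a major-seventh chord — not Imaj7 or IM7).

IV6

Stacked in thirds the chord is F-A-C: a major triad on F.
F is scale degree 4 in C major, and a major triad on that degree is written IV.
With A in the bass the chord is in first inversion, so the figured bass is 6.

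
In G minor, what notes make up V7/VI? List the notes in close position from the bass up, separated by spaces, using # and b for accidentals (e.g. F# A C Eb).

Bb D F Ab

The slash means an applied dominant: we want the dominant of VI. In G minor, VI is Eb major, and its dominant is built on Bb.
Building a dominant seventh chord on Bb gives Bb-D-F-Ab.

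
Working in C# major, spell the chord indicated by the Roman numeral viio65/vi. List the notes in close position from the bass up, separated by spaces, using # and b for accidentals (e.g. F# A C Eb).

B# D# F# G##

The slash marks an applied leading-tone chord: viio of vi. In C# major, vi is A#, so the leading tone to it is G##, a half step below.
Building a fully diminished seventh chord on G## gives G##-B#-D#-F#.
With the 65 figure the chord is in first inversion; from the bass B# upward in close position it reads B#-D#-F#-G##.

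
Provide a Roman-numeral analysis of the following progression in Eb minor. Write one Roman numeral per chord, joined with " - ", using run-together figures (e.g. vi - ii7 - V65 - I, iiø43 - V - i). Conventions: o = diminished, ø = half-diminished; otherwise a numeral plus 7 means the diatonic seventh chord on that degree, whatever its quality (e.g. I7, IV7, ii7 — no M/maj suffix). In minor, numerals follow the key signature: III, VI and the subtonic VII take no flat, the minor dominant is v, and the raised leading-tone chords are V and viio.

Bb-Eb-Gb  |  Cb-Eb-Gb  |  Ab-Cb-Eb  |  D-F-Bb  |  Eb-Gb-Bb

i64 - VI - iv - V6 - i

Bb-Eb-Gb: minor triad on Eb = scale degree 1 → i64.
Cb-Eb-Gb has root Cb, degree 6 in Eb minor, so VI.
Ab-Cb-Eb has root Ab, degree 4 in Eb minor, so iv.
D-F-Bb: major triad on Bb = scale degree 5 → V6.
Eb-Gb-Bb: root Eb is the tonic; minor triad there is i.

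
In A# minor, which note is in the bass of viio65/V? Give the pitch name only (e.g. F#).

The applied chord viio65/V is rooted on D##: D##-F##-A#-C#.
The figure 65 means first inversion — the third is in the bass.

F##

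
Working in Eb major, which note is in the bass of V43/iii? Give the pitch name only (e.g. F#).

A

The applied chord V43/iii is rooted on D: D-F#-A-C.
The figure 43 means second inversion — the fifth is in the bass.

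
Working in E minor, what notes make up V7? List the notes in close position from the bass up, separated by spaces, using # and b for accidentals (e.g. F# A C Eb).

In E minor, the dominant is B. The dominant is major (leading tone raised), so V is a dominant seventh chord.
That chord is spelled B-D#-F#-A.

B D# F# A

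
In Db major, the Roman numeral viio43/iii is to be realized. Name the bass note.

The applied chord viio43/iii is rooted on E: E-G-Bb-Db.
The figure 43 means second inversion — the fifth is in the bass.

Bb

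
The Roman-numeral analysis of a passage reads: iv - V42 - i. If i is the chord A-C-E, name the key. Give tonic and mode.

i is given as A-C-E — a minor triad with root A.
If A is scale degree 1 and the mode makes that degree carry a minor triad, the tonic is A and the mode is minor.

A minor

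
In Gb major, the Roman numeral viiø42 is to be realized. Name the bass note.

Eb

viiø in Gb major has root F; the chord is F-Ab-Cb-Eb.
The figure 42 means third inversion — the seventh is in the bass.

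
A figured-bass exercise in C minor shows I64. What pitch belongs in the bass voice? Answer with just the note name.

I in C minor has root C; the chord is C-E-G.
The figure 64 means second inversion — the fifth is in the bass.

G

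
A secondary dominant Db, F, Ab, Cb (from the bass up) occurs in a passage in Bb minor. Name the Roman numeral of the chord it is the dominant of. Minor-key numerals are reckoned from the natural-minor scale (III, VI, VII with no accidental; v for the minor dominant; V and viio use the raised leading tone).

VI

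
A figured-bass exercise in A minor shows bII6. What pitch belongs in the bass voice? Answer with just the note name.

D

bII in A minor has root Bb; the chord is Bb-D-F.
The figure 6 means first inversion — the third is in the bass.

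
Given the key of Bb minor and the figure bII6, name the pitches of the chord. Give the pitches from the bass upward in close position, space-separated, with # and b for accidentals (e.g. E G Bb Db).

Eb Gb Cb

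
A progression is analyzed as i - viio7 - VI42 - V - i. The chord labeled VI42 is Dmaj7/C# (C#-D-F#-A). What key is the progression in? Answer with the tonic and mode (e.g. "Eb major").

F# minor

VI42 is given as C#-D-F#-A — a major seventh chord with root D.
VI42 on D implies D is the submediant; that puts the tonic at F#, and the uppercase numeral fits minor mode.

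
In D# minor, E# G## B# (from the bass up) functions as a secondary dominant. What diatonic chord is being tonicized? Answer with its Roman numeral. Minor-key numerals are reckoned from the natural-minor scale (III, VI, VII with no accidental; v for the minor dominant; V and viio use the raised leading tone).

V

The chord is a major triad on E#.
A dominant resolves down a perfect fifth: E# → A#. In D# minor, A# is scale degree 5, i.e. V.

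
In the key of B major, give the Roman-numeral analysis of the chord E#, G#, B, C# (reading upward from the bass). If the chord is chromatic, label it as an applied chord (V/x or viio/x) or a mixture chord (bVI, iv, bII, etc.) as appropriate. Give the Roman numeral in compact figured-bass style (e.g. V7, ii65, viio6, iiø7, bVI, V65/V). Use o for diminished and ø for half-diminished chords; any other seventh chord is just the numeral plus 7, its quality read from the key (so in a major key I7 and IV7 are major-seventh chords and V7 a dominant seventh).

Stacked in thirds the chord is C#-E#-G#-B: a dominant seventh chord on C#.
C# is not a diatonic chord root with this quality in B major, but it lies a perfect fifth above F# (V), so the chord functions as an applied dominant of V.
With E# in the bass the chord is in first inversion, so the figured bass is 65.

V65/V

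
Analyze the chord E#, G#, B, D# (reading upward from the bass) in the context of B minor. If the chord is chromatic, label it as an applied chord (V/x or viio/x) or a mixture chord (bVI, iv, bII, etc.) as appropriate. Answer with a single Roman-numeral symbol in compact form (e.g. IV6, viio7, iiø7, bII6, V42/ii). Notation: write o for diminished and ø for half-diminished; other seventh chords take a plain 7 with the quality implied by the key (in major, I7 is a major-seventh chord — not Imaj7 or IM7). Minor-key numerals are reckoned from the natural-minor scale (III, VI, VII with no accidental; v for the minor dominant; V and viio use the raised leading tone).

viiø7/V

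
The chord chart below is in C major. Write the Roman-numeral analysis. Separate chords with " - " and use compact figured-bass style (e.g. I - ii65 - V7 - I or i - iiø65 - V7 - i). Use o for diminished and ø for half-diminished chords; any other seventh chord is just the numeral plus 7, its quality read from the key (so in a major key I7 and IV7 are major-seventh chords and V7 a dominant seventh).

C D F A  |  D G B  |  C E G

C-D-F-A: root D is the supertonic; minor seventh chord there is ii42.
D-G-B: root G is the dominant; major triad there is V64.
C-E-G has root C, degree 1 in C major, so I.

ii42 - V64 - I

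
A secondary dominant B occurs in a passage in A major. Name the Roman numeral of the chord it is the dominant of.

The chord is a major triad on B.
A dominant resolves down a perfect fifth: B → E. In A major, E is scale degree 5, i.e. V.

V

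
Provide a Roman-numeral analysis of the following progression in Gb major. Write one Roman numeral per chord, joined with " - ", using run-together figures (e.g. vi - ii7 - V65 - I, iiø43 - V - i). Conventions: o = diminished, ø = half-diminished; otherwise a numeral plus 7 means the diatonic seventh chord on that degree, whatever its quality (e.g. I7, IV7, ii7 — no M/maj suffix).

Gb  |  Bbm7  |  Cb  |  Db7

Gb has root Gb, degree 1 in Gb major, so I.
Bbm7: root Bb is the mediant; minor seventh chord there is iii7.
Cb has root Cb, degree 4 in Gb major, so IV.
Db7 has root Db, degree 5 in Gb major, so V7.

I - iii7 - IV - V7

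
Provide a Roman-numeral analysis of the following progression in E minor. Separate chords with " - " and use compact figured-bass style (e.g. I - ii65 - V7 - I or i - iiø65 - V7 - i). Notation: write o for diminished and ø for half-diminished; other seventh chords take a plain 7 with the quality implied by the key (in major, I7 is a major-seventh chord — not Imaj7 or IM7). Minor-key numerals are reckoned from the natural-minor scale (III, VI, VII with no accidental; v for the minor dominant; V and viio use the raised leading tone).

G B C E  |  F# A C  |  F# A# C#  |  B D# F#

G-B-C-E: major seventh chord on C = scale degree 6 → VI43.
F#-A-C: root F# is the supertonic; diminished triad there is iio.
F#-A#-C#: chromatic; F# is V of V, so V/V.
B-D#-F#: root B is the dominant; major triad there is V.

VI43 - iio - V/V - V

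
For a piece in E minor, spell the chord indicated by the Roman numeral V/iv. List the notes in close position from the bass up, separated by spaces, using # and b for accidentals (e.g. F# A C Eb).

E G# B

V/iv is a secondary dominant — the dominant triad of iv. iv in E minor is A, so the applied chord's root is E, a perfect fifth above.
Building a major triad on E gives E-G#-B.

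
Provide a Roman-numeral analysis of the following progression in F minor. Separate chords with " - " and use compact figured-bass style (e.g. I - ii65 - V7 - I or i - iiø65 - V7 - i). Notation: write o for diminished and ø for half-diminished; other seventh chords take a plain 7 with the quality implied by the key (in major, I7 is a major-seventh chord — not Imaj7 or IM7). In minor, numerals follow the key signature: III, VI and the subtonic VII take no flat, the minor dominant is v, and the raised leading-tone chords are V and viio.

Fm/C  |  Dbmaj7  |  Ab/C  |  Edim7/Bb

Fm/C has root F, degree 1 in F minor, so i64.
Dbmaj7 has root Db, degree 6 in F minor, so VI7.
Ab/C has root Ab, degree 3 in F minor, so III6.
Edim7/Bb: fully diminished seventh chord on E = scale degree 7 → viio43.

i64 - VI7 - III6 - viio43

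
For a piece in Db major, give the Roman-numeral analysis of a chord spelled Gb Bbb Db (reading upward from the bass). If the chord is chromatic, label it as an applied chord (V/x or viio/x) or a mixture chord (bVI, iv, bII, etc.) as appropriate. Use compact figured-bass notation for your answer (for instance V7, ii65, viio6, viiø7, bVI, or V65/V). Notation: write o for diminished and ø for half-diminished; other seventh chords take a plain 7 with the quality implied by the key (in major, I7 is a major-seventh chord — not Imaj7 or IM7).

The pitches Gb-Bbb-Db form a minor triad rooted on Gb.
Gb is the fourth degree of Db major. This is the minor subdominant, borrowed from the parallel minor.

iv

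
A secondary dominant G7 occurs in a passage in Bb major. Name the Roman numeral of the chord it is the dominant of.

ii

The chord is a dominant seventh chord on G.
A dominant resolves down a perfect fifth: G → C. In Bb major, C is scale degree 2, i.e. ii.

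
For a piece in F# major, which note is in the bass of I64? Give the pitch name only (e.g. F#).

C#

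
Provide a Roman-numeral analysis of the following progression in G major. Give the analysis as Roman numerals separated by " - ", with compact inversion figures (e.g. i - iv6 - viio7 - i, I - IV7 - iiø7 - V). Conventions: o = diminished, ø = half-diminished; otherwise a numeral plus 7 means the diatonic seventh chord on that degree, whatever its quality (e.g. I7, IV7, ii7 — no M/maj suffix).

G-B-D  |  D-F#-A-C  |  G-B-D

I - V7 - I

G-B-D: root G is the tonic; major triad there is I.
D-F#-A-C: root D is the dominant; dominant seventh chord there is V7.
G-B-D: root G is the tonic; major triad there is I.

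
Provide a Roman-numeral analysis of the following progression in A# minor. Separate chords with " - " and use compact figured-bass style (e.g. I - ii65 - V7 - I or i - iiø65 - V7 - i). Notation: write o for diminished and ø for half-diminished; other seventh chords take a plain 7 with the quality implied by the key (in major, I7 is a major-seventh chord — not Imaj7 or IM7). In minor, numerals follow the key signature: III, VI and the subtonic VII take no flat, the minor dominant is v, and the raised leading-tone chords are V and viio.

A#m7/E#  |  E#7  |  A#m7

A#m7/E# has root A#, degree 1 in A# minor, so i43.
E#7: dominant seventh chord on E# = scale degree 5 → V7.
A#m7 has root A#, degree 1 in A# minor, so i7.

i43 - V7 - i7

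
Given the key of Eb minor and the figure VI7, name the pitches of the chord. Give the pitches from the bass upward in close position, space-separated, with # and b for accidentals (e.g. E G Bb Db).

The numeral's case and figure indicate a major seventh chord. In Eb minor its root, the submediant, is Cb.
Stacking thirds from Cb gives Cb-Eb-Gb-Bb.

Cb Eb Gb Bb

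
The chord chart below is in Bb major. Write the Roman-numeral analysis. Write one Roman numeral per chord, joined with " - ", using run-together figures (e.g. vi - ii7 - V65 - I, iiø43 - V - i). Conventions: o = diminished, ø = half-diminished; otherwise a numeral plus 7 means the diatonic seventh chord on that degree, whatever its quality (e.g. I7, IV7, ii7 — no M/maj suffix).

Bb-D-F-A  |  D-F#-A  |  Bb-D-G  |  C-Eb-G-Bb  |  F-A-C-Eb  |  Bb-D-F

I7 - V/vi - vi6 - ii7 - V7 - I

Bb-D-F-A: major seventh chord on Bb = scale degree 1 → I7.
D-F#-A: chromatic; D is V of vi, so V/vi.
Bb-D-G has root G, degree 6 in Bb major, so vi6.
C-Eb-G-Bb: minor seventh chord on C = scale degree 2 → ii7.
F-A-C-Eb has root F, degree 5 in Bb major, so V7.
Bb-D-F: root Bb is the tonic; major triad there is I.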